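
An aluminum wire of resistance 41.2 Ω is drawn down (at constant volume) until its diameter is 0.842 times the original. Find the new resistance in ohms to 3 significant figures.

82.0 Ω

Volume constant ⇒ L' = L/r² with r = 0.842. R' = ρL'/A' = ρ(L/r²)/(πr²d₀²/4) = R/r⁴.
R' = 1.99 × 41.2 = 82.0 Ω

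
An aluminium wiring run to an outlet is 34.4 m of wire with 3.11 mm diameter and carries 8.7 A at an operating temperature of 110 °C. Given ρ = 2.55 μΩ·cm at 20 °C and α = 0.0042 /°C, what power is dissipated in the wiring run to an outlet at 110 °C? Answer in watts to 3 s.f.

12.0 W

ρ = 2.55 μΩ·cm = 2.55×10^-8 Ω·m
A = π(d/2)² = π(1.5550e-03 m)² = 7.596e-06 m²
R₍20₎ = ρL/A = (2.55×10^-8)(34.4)/(7.596e-06) = 0.1155 Ω
R₍110₎ = R₍20₎(1 + αΔT) = 0.1155 × (1 + 0.0042×90) = 0.1591 Ω
P = I²R = (8.7)² × 0.1591 = 12.0 W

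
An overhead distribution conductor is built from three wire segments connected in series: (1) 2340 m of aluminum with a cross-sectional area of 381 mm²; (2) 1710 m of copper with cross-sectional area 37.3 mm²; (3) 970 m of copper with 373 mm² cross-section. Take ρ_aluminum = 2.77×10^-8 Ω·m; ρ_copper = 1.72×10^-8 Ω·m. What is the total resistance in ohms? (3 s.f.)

1.00 Ω

Seg 1: A = 381 mm² = 3.810e-04 m²
R_1 = (2.77×10^-8)(2340)/(3.810e-04) = 0.1701 Ω
Seg 2: A = 37.3 mm² = 3.730e-05 m²
R_2 = (1.72×10^-8)(1710)/(3.730e-05) = 0.7885 Ω
Seg 3: A = 373 mm² = 3.730e-04 m²
R_3 = (1.72×10^-8)(970)/(3.730e-04) = 0.04473 Ω
R_total = R_1 + R_2 + R_3 = 1.00 Ω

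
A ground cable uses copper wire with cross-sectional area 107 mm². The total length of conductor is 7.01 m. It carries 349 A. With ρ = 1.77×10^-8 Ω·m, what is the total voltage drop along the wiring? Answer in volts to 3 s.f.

0.405 V

A = 107 mm² = 1.070e-04 m²
R = ρL/A = (1.77×10^-8)(7.01)/(1.070e-04) = 0.00116 Ω
V = IR = 349 × 0.00116 = 0.405 V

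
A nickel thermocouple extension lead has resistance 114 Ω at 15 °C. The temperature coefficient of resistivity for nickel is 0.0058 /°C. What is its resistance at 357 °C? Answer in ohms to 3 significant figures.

ΔT = 357 − 15 = 342 °C
R = R₀(1 + αΔT) = 114 × (1 + 0.0058×342) = 114 × 2.984 = 340 Ω

340 Ω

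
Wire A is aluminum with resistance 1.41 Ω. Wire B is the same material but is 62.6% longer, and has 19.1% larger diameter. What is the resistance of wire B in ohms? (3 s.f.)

R ∝ L/d², so R_B/R_A = (1 + 62.6/100) × (1 + 19.1/100)⁻²
= 1.626 × 0.705 = 1.146
R_B = 1.146 × 1.41 = 1.62 Ω

1.62 Ω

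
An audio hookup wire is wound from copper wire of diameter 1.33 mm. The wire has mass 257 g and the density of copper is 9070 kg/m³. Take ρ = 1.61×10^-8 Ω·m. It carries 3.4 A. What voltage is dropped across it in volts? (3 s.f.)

A = π(d/2)² = π(6.6500e-04 m)² = 1.3893e-06 m²
L = m/(density·A) = 0.257/(9070×1.3893e-06) = 20.4 m
R = ρL/A = (1.61×10^-8)(20.4)/(1.3893e-06) = 0.2364 Ω
V = IR = 3.4 × 0.2364 = 0.804 V

0.804 V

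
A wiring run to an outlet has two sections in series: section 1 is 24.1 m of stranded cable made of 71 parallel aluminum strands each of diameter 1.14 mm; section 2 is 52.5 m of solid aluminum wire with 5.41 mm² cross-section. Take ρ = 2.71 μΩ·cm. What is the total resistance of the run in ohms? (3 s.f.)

ρ = 2.71 μΩ·cm = 2.71×10^-8 Ω·m
Section 1: A_strand = π(5.7000e-04)² = 1.021e-06 m²; R₁ = ρL/(N·A_s) = (2.71×10^-8)(24.1)/(71×1.021e-06) = 0.009012 Ω
Section 2: A = 5.41 mm² = 5.410e-06 m²
R₂ = (2.71×10^-8)(52.5)/(5.410e-06) = 0.263 Ω
R = R₁ + R₂ = 0.272 Ω

0.272 Ω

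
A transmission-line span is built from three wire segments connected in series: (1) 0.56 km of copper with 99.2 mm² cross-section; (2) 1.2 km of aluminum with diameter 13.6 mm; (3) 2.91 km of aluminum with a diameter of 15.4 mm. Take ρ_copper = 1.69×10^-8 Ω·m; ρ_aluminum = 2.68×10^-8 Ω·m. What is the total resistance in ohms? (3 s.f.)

0.735 Ω

Seg 1: A = 99.2 mm² = 9.920e-05 m²
R_1 = (1.69×10^-8)(560)/(9.920e-05) = 0.0954 Ω
Seg 2: A = π(d/2)² = π(6.8000e-03 m)² = 1.453e-04 m²
R_2 = (2.68×10^-8)(1200)/(1.453e-04) = 0.2214 Ω
Seg 3: A = π(d/2)² = π(7.7000e-03 m)² = 1.863e-04 m²
R_3 = (2.68×10^-8)(2910)/(1.863e-04) = 0.4187 Ω
R_total = R_1 + R_2 + R_3 = 0.735 Ω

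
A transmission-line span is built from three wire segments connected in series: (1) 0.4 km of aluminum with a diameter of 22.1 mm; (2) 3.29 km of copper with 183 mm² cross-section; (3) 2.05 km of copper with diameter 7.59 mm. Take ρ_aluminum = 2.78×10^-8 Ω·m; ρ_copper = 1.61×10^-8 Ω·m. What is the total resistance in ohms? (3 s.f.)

1.05 Ω

Seg 1: A = π(d/2)² = π(1.1050e-02 m)² = 3.836e-04 m²
R_1 = (2.78×10^-8)(400)/(3.836e-04) = 0.02899 Ω
Seg 2: A = 183 mm² = 1.830e-04 m²
R_2 = (1.61×10^-8)(3290)/(1.830e-04) = 0.2894 Ω
Seg 3: A = π(d/2)² = π(3.7950e-03 m)² = 4.525e-05 m²
R_3 = (1.61×10^-8)(2050)/(4.525e-05) = 0.7295 Ω
R_total = R_1 + R_2 + R_3 = 1.05 Ω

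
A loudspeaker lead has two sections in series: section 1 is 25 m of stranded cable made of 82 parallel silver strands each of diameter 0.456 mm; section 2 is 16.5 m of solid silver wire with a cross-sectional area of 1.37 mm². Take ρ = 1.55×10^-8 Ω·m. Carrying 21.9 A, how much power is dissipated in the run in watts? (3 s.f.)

Section 1: A_strand = π(2.2800e-04)² = 1.633e-07 m²; R₁ = ρL/(N·A_s) = (1.55×10^-8)(25)/(82×1.633e-07) = 0.02894 Ω
Section 2: A = 1.37 mm² = 1.370e-06 m²
R₂ = (1.55×10^-8)(16.5)/(1.370e-06) = 0.1867 Ω
R = R₁ + R₂ = 0.2156 Ω
P = I²R = (21.9)² × 0.2156 = 103 W

103 W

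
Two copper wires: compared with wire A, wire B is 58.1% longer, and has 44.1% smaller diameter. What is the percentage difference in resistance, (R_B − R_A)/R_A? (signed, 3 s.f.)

406%

R ∝ L/d², so R_B/R_A = (1 + 58.1/100) × (1 − 44.1/100)⁻²
= 1.581 × 3.2 = 5.059
(R_B − R_A)/R_A = 5.059 − 1 = 406%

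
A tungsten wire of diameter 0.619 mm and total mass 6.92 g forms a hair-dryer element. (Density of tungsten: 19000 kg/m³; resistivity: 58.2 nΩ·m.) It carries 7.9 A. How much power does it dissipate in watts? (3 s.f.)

ρ = 58.2 nΩ·m = 5.82×10^-8 Ω·m
A = π(d/2)² = π(3.0950e-04 m)² = 3.0093e-07 m²
L = m/(density·A) = 0.00692/(19000×3.0093e-07) = 1.21 m
R = ρL/A = (5.82×10^-8)(1.21)/(3.0093e-07) = 0.2341 Ω
P = I²R = (7.9)² × 0.2341 = 14.6 W

14.6 W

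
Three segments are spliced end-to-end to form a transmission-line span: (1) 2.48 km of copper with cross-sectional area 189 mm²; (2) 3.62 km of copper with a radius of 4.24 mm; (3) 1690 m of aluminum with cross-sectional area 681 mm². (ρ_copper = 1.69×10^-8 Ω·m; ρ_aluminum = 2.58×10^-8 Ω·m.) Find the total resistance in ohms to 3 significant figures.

Seg 1: A = 189 mm² = 1.890e-04 m²
R_1 = (1.69×10^-8)(2480)/(1.890e-04) = 0.2218 Ω
Seg 2: A = πr² = π(4.2400e-03 m)² = 5.648e-05 m²
R_2 = (1.69×10^-8)(3620)/(5.648e-05) = 1.083 Ω
Seg 3: A = 681 mm² = 6.810e-04 m²
R_3 = (2.58×10^-8)(1690)/(6.810e-04) = 0.06403 Ω
R_total = R_1 + R_2 + R_3 = 1.37 Ω

1.37 Ω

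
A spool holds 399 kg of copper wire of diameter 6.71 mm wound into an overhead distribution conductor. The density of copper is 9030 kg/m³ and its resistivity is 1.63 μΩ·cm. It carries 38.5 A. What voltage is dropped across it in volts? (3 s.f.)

ρ = 1.63 μΩ·cm = 1.63×10^-8 Ω·m
A = π(d/2)² = π(3.3550e-03 m)² = 3.5362e-05 m²
L = m/(density·A) = 399/(9030×3.5362e-05) = 1250 m
R = ρL/A = (1.63×10^-8)(1250)/(3.5362e-05) = 0.576 Ω
V = IR = 38.5 × 0.576 = 22.2 V

22.2 V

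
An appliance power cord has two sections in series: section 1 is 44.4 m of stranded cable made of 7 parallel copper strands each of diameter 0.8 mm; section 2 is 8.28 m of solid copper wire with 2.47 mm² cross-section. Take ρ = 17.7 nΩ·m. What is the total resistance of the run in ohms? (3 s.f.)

ρ = 17.7 nΩ·m = 1.77×10^-8 Ω·m
Section 1: A_strand = π(4.0000e-04)² = 5.027e-07 m²; R₁ = ρL/(N·A_s) = (1.77×10^-8)(44.4)/(7×5.027e-07) = 0.2234 Ω
Section 2: A = 2.47 mm² = 2.470e-06 m²
R₂ = (1.77×10^-8)(8.28)/(2.470e-06) = 0.05933 Ω
R = R₁ + R₂ = 0.283 Ω

0.283 Ω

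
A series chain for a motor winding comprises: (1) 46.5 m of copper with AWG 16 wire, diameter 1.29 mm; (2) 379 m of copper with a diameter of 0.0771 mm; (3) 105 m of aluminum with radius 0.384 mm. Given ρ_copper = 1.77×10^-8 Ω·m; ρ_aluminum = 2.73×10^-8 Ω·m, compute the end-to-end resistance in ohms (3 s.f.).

Seg 1: A = π(1.29/2 mm)² = π(6.4500e-04 m)² = 1.307e-06 m²
R_1 = (1.77×10^-8)(46.5)/(1.307e-06) = 0.6297 Ω
Seg 2: A = π(d/2)² = π(3.8550e-05 m)² = 4.669e-09 m²
R_2 = (1.77×10^-8)(379)/(4.669e-09) = 1437 Ω
Seg 3: A = πr² = π(3.8400e-04 m)² = 4.632e-07 m²
R_3 = (2.73×10^-8)(105)/(4.632e-07) = 6.188 Ω
R_total = R_1 + R_2 + R_3 = 1440 Ω

1440 Ω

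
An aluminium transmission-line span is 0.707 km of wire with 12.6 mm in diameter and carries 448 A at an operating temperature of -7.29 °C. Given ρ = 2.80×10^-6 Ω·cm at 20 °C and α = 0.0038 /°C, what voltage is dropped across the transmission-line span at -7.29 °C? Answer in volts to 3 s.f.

63.7 V

ρ = 2.80×10^-6 Ω·cm = 2.80×10^-8 Ω·m
A = π(d/2)² = π(6.3000e-03 m)² = 1.247e-04 m²
R₍20₎ = ρL/A = (2.80×10^-8)(707)/(1.247e-04) = 0.1588 Ω
R₍-7.29₎ = R₍20₎(1 + αΔT) = 0.1588 × (1 + 0.0038×-27.3) = 0.1423 Ω
V = IR = 448 × 0.1423 = 63.7 V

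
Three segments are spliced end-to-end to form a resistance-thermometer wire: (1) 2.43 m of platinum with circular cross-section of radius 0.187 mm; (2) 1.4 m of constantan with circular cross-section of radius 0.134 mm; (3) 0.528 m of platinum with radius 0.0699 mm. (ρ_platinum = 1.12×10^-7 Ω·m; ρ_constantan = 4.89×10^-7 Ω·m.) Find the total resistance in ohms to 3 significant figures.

Seg 1: A = πr² = π(1.8700e-04 m)² = 1.099e-07 m²
R_1 = (1.12×10^-7)(2.43)/(1.099e-07) = 2.477 Ω
Seg 2: A = πr² = π(1.3400e-04 m)² = 5.641e-08 m²
R_2 = (4.89×10^-7)(1.4)/(5.641e-08) = 12.14 Ω
Seg 3: A = πr² = π(6.9900e-05 m)² = 1.535e-08 m²
R_3 = (1.12×10^-7)(0.528)/(1.535e-08) = 3.853 Ω
R_total = R_1 + R_2 + R_3 = 18.5 Ω

18.5 Ω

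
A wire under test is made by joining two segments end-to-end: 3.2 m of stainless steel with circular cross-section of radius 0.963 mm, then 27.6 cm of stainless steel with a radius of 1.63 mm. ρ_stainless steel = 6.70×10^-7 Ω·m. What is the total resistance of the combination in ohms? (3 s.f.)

0.758 Ω

Segment 1: A = πr² = π(9.6300e-04 m)² = 2.913e-06 m²
R₁ = ρL/A = (6.70×10^-7)(3.2)/(2.913e-06) = 0.7359 Ω
Segment 2: A = πr² = π(1.6300e-03 m)² = 8.347e-06 m²
R₂ = (6.70×10^-7)(0.276)/(8.347e-06) = 0.02215 Ω
R = R₁ + R₂ = 0.758 Ω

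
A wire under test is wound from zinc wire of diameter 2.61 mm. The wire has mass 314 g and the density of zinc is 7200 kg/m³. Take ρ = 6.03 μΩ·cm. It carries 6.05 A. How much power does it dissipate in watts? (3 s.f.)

ρ = 6.03 μΩ·cm = 6.03×10^-8 Ω·m
A = π(d/2)² = π(1.3050e-03 m)² = 5.3502e-06 m²
L = m/(density·A) = 0.314/(7200×5.3502e-06) = 8.151 m
R = ρL/A = (6.03×10^-8)(8.151)/(5.3502e-06) = 0.09187 Ω
P = I²R = (6.05)² × 0.09187 = 3.36 W

3.36 W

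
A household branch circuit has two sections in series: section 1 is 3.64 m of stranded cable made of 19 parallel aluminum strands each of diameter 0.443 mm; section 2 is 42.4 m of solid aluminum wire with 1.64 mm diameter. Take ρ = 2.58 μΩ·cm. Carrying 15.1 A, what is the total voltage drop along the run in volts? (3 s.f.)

8.30 V

ρ = 2.58 μΩ·cm = 2.58×10^-8 Ω·m
Section 1: A_strand = π(2.2150e-04)² = 1.541e-07 m²; R₁ = ρL/(N·A_s) = (2.58×10^-8)(3.64)/(19×1.541e-07) = 0.03207 Ω
Section 2: A = π(d/2)² = π(8.2000e-04 m)² = 2.112e-06 m²
R₂ = (2.58×10^-8)(42.4)/(2.112e-06) = 0.5179 Ω
R = R₁ + R₂ = 0.5499 Ω
V = IR = 15.1 × 0.5499 = 8.30 V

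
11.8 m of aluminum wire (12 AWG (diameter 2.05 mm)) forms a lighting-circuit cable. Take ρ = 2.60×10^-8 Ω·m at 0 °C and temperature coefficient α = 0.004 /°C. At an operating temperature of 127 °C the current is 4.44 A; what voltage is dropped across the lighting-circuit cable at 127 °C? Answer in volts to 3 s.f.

A = π(2.05/2 mm)² = π(1.0250e-03 m)² = 3.301e-06 m²
R₍0₎ = ρL/A = (2.60×10^-8)(11.8)/(3.301e-06) = 0.09295 Ω
R₍127₎ = R₍0₎(1 + αΔT) = 0.09295 × (1 + 0.004×127) = 0.1402 Ω
V = IR = 4.44 × 0.1402 = 0.622 V

0.622 V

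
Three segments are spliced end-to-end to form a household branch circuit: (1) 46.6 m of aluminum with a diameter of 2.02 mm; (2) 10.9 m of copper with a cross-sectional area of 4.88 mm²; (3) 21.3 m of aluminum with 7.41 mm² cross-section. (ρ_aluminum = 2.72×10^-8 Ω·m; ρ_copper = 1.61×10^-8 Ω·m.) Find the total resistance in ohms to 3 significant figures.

Seg 1: A = π(d/2)² = π(1.0100e-03 m)² = 3.205e-06 m²
R_1 = (2.72×10^-8)(46.6)/(3.205e-06) = 0.3955 Ω
Seg 2: A = 4.88 mm² = 4.880e-06 m²
R_2 = (1.61×10^-8)(10.9)/(4.880e-06) = 0.03596 Ω
Seg 3: A = 7.41 mm² = 7.410e-06 m²
R_3 = (2.72×10^-8)(21.3)/(7.410e-06) = 0.07819 Ω
R_total = R_1 + R_2 + R_3 = 0.510 Ω

0.510 Ω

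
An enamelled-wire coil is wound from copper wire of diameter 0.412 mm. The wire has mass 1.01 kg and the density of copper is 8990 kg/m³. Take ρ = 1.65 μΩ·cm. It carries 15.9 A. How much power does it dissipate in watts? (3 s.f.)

26400 W

ρ = 1.65 μΩ·cm = 1.65×10^-8 Ω·m
A = π(d/2)² = π(2.0600e-04 m)² = 1.3332e-07 m²
L = m/(density·A) = 1.01/(8990×1.3332e-07) = 842.7 m
R = ρL/A = (1.65×10^-8)(842.7)/(1.3332e-07) = 104.3 Ω
P = I²R = (15.9)² × 104.3 = 26400 W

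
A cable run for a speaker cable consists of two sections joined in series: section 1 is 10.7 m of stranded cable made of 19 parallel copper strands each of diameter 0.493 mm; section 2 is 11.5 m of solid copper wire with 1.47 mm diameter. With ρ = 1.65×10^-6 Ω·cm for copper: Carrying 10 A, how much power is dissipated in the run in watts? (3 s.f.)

16.0 W

ρ = 1.65×10^-6 Ω·cm = 1.65×10^-8 Ω·m
Section 1: A_strand = π(2.4650e-04)² = 1.909e-07 m²; R₁ = ρL/(N·A_s) = (1.65×10^-8)(10.7)/(19×1.909e-07) = 0.04868 Ω
Section 2: A = π(d/2)² = π(7.3500e-04 m)² = 1.697e-06 m²
R₂ = (1.65×10^-8)(11.5)/(1.697e-06) = 0.1118 Ω
R = R₁ + R₂ = 0.1605 Ω
P = I²R = (10)² × 0.1605 = 16.0 W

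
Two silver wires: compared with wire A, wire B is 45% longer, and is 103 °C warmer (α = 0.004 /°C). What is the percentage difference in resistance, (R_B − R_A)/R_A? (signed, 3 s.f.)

105%

R ∝ ρL/d² with ρ ∝ (1+αΔT), so R_B/R_A = (1 + 45/100) × (1 + 0.004×103)
= 1.45 × 1.412 = 2.047
(R_B − R_A)/R_A = 2.047 − 1 = 105%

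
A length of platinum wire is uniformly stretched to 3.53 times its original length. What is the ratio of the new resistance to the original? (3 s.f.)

Volume constant ⇒ A' = A/k with k = 3.53. R' = ρ(kL)/(A/k) = k²R.
Factor = 12.5

12.5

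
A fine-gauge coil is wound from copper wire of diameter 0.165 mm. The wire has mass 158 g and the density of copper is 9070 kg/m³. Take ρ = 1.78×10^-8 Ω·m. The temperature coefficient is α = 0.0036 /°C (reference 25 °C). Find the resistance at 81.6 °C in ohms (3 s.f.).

816 Ω

A = π(d/2)² = π(8.2500e-05 m)² = 2.1382e-08 m²
L = m/(density·A) = 0.158/(9070×2.1382e-08) = 814.7 m
R = ρL/A = (1.78×10^-8)(814.7)/(2.1382e-08) = 678.2 Ω
R(81.6 °C) = 678.2 × (1 + 0.0036×56.6) = 816 Ω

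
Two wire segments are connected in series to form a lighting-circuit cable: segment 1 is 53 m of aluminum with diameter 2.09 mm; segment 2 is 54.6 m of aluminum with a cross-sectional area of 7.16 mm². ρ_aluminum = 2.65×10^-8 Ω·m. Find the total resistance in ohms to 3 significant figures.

Segment 1: A = π(d/2)² = π(1.0450e-03 m)² = 3.431e-06 m²
R₁ = ρL/A = (2.65×10^-8)(53)/(3.431e-06) = 0.4094 Ω
Segment 2: A = 7.16 mm² = 7.160e-06 m²
R₂ = (2.65×10^-8)(54.6)/(7.160e-06) = 0.2021 Ω
R = R₁ + R₂ = 0.611 Ω

0.611 Ω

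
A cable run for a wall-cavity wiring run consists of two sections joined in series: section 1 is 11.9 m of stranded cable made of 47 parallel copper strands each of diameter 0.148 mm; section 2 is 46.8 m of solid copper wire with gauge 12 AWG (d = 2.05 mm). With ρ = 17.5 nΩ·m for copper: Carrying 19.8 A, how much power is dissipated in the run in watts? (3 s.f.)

ρ = 17.5 nΩ·m = 1.75×10^-8 Ω·m
Section 1: A_strand = π(7.4000e-05)² = 1.720e-08 m²; R₁ = ρL/(N·A_s) = (1.75×10^-8)(11.9)/(47×1.720e-08) = 0.2576 Ω
Section 2: A = π(2.05/2 mm)² = π(1.0250e-03 m)² = 3.301e-06 m²
R₂ = (1.75×10^-8)(46.8)/(3.301e-06) = 0.2481 Ω
R = R₁ + R₂ = 0.5057 Ω
P = I²R = (19.8)² × 0.5057 = 198 W

198 W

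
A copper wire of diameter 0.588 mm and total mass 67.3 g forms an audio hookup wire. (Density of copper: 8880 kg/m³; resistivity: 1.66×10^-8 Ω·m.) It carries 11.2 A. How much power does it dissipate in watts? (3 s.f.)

A = π(d/2)² = π(2.9400e-04 m)² = 2.7155e-07 m²
L = m/(density·A) = 0.0673/(8880×2.7155e-07) = 27.91 m
R = ρL/A = (1.66×10^-8)(27.91)/(2.7155e-07) = 1.706 Ω
P = I²R = (11.2)² × 1.706 = 214 W

214 W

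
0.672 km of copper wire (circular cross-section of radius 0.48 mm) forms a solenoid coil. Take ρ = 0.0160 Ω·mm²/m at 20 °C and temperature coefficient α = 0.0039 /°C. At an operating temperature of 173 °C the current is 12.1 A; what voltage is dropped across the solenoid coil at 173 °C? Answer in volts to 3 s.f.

ρ = 0.0160 Ω·mm²/m = 1.60×10^-8 Ω·m
A = πr² = π(4.8000e-04 m)² = 7.238e-07 m²
R₍20₎ = ρL/A = (1.60×10^-8)(672)/(7.238e-07) = 14.85 Ω
R₍173₎ = R₍20₎(1 + αΔT) = 14.85 × (1 + 0.0039×153) = 23.72 Ω
V = IR = 12.1 × 23.72 = 287 V

287 V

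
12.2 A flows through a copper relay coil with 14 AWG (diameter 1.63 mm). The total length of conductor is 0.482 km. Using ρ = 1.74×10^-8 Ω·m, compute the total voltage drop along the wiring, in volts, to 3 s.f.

A = π(1.63/2 mm)² = π(8.1500e-04 m)² = 2.087e-06 m²
R = ρL/A = (1.74×10^-8)(482)/(2.087e-06) = 4.019 Ω
V = IR = 12.2 × 4.019 = 49.0 V

49.0 V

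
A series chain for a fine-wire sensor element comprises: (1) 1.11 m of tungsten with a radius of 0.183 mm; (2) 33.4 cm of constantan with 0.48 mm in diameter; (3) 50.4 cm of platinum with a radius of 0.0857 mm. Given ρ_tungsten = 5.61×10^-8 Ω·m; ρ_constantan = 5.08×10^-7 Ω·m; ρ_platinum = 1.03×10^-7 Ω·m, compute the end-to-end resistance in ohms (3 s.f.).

Seg 1: A = πr² = π(1.8300e-04 m)² = 1.052e-07 m²
R_1 = (5.61×10^-8)(1.11)/(1.052e-07) = 0.5919 Ω
Seg 2: A = π(d/2)² = π(2.4000e-04 m)² = 1.810e-07 m²
R_2 = (5.08×10^-7)(0.334)/(1.810e-07) = 0.9376 Ω
Seg 3: A = πr² = π(8.5700e-05 m)² = 2.307e-08 m²
R_3 = (1.03×10^-7)(0.504)/(2.307e-08) = 2.25 Ω
R_total = R_1 + R_2 + R_3 = 3.78 Ω

3.78 Ω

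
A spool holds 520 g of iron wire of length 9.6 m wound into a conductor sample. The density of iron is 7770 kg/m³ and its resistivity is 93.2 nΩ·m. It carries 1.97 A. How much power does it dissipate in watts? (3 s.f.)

ρ = 93.2 nΩ·m = 9.32×10^-8 Ω·m
A = m/(density·L) = 0.52/(7770×9.6) = 6.9713e-06 m²
R = ρL/A = (9.32×10^-8)(9.6)/(6.9713e-06) = 0.1283 Ω
P = I²R = (1.97)² × 0.1283 = 0.498 W

0.498 W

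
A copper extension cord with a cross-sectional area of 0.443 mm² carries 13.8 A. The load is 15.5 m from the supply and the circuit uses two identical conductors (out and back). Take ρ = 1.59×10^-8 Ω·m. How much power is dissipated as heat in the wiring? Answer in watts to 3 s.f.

A = 0.443 mm² = 4.430e-07 m²
Total conductor length (both ways) L = 2 × 15.5 = 31 m
R = ρL/A = (1.59×10^-8)(31)/(4.430e-07) = 1.113 Ω
P = I²R = (13.8)² × 1.113 = 212 W

212 W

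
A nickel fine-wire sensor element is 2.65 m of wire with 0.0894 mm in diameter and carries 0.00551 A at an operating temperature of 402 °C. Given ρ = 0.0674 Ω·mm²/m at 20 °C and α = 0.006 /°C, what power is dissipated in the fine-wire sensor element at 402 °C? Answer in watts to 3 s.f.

0.00284 W

ρ = 0.0674 Ω·mm²/m = 6.74×10^-8 Ω·m
A = π(d/2)² = π(4.4700e-05 m)² = 6.277e-09 m²
R₍20₎ = ρL/A = (6.74×10^-8)(2.65)/(6.277e-09) = 28.45 Ω
R₍402₎ = R₍20₎(1 + αΔT) = 28.45 × (1 + 0.006×382) = 93.67 Ω
P = I²R = (0.00551)² × 93.67 = 0.00284 W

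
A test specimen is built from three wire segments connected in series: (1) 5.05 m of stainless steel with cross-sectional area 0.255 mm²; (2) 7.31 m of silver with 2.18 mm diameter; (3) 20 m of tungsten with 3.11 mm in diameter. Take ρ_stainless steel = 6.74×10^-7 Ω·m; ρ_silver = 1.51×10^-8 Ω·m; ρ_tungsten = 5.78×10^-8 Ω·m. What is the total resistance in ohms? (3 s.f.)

Seg 1: A = 0.255 mm² = 2.550e-07 m²
R_1 = (6.74×10^-7)(5.05)/(2.550e-07) = 13.35 Ω
Seg 2: A = π(d/2)² = π(1.0900e-03 m)² = 3.733e-06 m²
R_2 = (1.51×10^-8)(7.31)/(3.733e-06) = 0.02957 Ω
Seg 3: A = π(d/2)² = π(1.5550e-03 m)² = 7.596e-06 m²
R_3 = (5.78×10^-8)(20)/(7.596e-06) = 0.1522 Ω
R_total = R_1 + R_2 + R_3 = 13.5 Ω

13.5 Ω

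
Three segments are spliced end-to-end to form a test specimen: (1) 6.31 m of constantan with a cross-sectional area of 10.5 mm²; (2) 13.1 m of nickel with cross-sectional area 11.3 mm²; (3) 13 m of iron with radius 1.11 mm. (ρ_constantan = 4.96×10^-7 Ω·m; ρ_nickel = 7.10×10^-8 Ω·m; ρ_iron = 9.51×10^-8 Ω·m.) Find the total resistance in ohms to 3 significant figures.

Seg 1: A = 10.5 mm² = 1.050e-05 m²
R_1 = (4.96×10^-7)(6.31)/(1.050e-05) = 0.2981 Ω
Seg 2: A = 11.3 mm² = 1.130e-05 m²
R_2 = (7.10×10^-8)(13.1)/(1.130e-05) = 0.08231 Ω
Seg 3: A = πr² = π(1.1100e-03 m)² = 3.871e-06 m²
R_3 = (9.51×10^-8)(13)/(3.871e-06) = 0.3194 Ω
R_total = R_1 + R_2 + R_3 = 0.700 Ω

0.700 Ω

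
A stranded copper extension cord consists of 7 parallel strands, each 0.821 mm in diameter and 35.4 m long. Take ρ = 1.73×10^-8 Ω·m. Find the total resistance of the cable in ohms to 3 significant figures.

A_strand = π(4.1050e-04 m)² = 5.294e-07 m²
R_strand = ρL/A = (1.73×10^-8)(35.4)/(5.294e-07) = 1.157 Ω
R_total = R_strand/N = 1.157/7 = 0.165 Ω

0.165 Ω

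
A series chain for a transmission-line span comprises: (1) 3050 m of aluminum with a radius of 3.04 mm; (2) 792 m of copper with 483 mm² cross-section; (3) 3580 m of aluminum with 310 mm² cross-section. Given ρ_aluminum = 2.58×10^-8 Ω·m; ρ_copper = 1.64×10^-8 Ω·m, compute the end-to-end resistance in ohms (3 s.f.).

3.04 Ω

Seg 1: A = πr² = π(3.0400e-03 m)² = 2.903e-05 m²
R_1 = (2.58×10^-8)(3050)/(2.903e-05) = 2.71 Ω
Seg 2: A = 483 mm² = 4.830e-04 m²
R_2 = (1.64×10^-8)(792)/(4.830e-04) = 0.02689 Ω
Seg 3: A = 310 mm² = 3.100e-04 m²
R_3 = (2.58×10^-8)(3580)/(3.100e-04) = 0.2979 Ω
R_total = R_1 + R_2 + R_3 = 3.04 Ω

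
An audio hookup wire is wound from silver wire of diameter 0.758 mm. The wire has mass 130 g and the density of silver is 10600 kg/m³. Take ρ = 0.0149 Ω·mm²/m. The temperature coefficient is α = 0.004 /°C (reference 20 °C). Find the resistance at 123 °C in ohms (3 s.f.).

1.27 Ω

ρ = 0.0149 Ω·mm²/m = 1.49×10^-8 Ω·m
A = π(d/2)² = π(3.7900e-04 m)² = 4.5126e-07 m²
L = m/(density·A) = 0.13/(10600×4.5126e-07) = 27.18 m
R = ρL/A = (1.49×10^-8)(27.18)/(4.5126e-07) = 0.8974 Ω
R(123 °C) = 0.8974 × (1 + 0.004×103) = 1.27 Ω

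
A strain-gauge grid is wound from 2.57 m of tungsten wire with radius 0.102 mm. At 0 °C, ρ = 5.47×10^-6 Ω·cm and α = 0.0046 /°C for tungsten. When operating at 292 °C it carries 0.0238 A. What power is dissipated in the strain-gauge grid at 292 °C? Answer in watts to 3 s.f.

ρ = 5.47×10^-6 Ω·cm = 5.47×10^-8 Ω·m
A = πr² = π(1.0200e-04 m)² = 3.269e-08 m²
R₍0₎ = ρL/A = (5.47×10^-8)(2.57)/(3.269e-08) = 4.301 Ω
R₍292₎ = R₍0₎(1 + αΔT) = 4.301 × (1 + 0.0046×292) = 10.08 Ω
P = I²R = (0.0238)² × 10.08 = 0.00571 W

0.00571 W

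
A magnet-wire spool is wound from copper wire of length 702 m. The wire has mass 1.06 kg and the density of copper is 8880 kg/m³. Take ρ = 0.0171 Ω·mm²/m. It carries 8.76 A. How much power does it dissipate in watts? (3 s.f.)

ρ = 0.0171 Ω·mm²/m = 1.71×10^-8 Ω·m
A = m/(density·L) = 1.06/(8880×702) = 1.7004e-07 m²
R = ρL/A = (1.71×10^-8)(702)/(1.7004e-07) = 70.6 Ω
P = I²R = (8.76)² × 70.6 = 5420 W

5420 W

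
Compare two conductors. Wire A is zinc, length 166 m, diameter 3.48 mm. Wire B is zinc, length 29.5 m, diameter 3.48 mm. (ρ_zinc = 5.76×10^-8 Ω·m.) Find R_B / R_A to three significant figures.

0.178

R ∝ ρL/d², so R_B/R_A = (L_B/L_A)
= (29.5/166) = 0.178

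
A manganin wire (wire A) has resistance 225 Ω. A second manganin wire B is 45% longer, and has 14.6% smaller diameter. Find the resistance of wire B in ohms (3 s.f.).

R ∝ L/d², so R_B/R_A = (1 + 45/100) × (1 − 14.6/100)⁻²
= 1.45 × 1.371 = 1.988
R_B = 1.988 × 225 = 447 Ω

447 Ω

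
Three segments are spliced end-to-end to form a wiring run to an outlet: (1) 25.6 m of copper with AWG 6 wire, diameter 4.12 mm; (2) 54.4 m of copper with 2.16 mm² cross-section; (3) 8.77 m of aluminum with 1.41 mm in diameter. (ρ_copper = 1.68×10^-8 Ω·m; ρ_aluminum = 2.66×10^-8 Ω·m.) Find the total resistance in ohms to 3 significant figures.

Seg 1: A = π(4.12/2 mm)² = π(2.0600e-03 m)² = 1.333e-05 m²
R_1 = (1.68×10^-8)(25.6)/(1.333e-05) = 0.03226 Ω
Seg 2: A = 2.16 mm² = 2.160e-06 m²
R_2 = (1.68×10^-8)(54.4)/(2.160e-06) = 0.4231 Ω
Seg 3: A = π(d/2)² = π(7.0500e-04 m)² = 1.561e-06 m²
R_3 = (2.66×10^-8)(8.77)/(1.561e-06) = 0.1494 Ω
R_total = R_1 + R_2 + R_3 = 0.605 Ω

0.605 Ω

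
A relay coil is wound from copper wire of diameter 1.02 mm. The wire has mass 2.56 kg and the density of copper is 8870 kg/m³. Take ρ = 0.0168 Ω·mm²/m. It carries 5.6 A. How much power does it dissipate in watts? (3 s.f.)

228 W

ρ = 0.0168 Ω·mm²/m = 1.68×10^-8 Ω·m
A = π(d/2)² = π(5.1000e-04 m)² = 8.1713e-07 m²
L = m/(density·A) = 2.56/(8870×8.1713e-07) = 353.2 m
R = ρL/A = (1.68×10^-8)(353.2)/(8.1713e-07) = 7.262 Ω
P = I²R = (5.6)² × 7.262 = 228 W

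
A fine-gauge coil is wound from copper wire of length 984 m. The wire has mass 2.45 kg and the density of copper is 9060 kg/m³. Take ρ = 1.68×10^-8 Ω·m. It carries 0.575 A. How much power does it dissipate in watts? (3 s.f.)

19.9 W

A = m/(density·L) = 2.45/(9060×984) = 2.7482e-07 m²
R = ρL/A = (1.68×10^-8)(984)/(2.7482e-07) = 60.15 Ω
P = I²R = (0.575)² × 60.15 = 19.9 W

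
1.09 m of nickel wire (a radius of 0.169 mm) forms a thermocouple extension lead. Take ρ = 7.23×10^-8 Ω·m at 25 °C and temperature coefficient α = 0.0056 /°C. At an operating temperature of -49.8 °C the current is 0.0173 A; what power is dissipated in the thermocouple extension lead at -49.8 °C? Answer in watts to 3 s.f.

A = πr² = π(1.6900e-04 m)² = 8.973e-08 m²
R₍25₎ = ρL/A = (7.23×10^-8)(1.09)/(8.973e-08) = 0.8783 Ω
R₍-49.8₎ = R₍25₎(1 + αΔT) = 0.8783 × (1 + 0.0056×-74.8) = 0.5104 Ω
P = I²R = (0.0173)² × 0.5104 = 1.53×10^-4 W

1.53×10^-4 W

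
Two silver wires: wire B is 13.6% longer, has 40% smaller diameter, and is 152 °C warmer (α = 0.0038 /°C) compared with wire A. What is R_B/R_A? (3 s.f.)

R ∝ ρL/d² with ρ ∝ (1+αΔT), so R_B/R_A = (1 + 13.6/100) × (1 − 40/100)⁻² × (1 + 0.0038×152)
= 1.136 × 2.778 × 1.578 = 4.98

4.98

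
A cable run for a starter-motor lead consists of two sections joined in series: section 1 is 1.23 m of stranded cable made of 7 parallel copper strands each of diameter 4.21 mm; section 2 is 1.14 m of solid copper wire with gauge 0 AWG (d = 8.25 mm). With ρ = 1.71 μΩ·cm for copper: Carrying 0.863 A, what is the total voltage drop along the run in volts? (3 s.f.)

5.01×10^-4 V

ρ = 1.71 μΩ·cm = 1.71×10^-8 Ω·m
Section 1: A_strand = π(2.1050e-03)² = 1.392e-05 m²; R₁ = ρL/(N·A_s) = (1.71×10^-8)(1.23)/(7×1.392e-05) = 2.158×10^-4 Ω
Section 2: A = π(8.25/2 mm)² = π(4.1250e-03 m)² = 5.346e-05 m²
R₂ = (1.71×10^-8)(1.14)/(5.346e-05) = 3.647×10^-4 Ω
R = R₁ + R₂ = 5.805×10^-4 Ω
V = IR = 0.863 × 5.805×10^-4 = 5.01×10^-4 V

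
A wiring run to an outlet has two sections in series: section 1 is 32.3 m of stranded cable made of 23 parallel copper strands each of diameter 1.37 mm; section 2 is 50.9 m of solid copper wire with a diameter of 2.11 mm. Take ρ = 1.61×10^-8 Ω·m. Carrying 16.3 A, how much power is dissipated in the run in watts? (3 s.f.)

Section 1: A_strand = π(6.8500e-04)² = 1.474e-06 m²; R₁ = ρL/(N·A_s) = (1.61×10^-8)(32.3)/(23×1.474e-06) = 0.01534 Ω
Section 2: A = π(d/2)² = π(1.0550e-03 m)² = 3.497e-06 m²
R₂ = (1.61×10^-8)(50.9)/(3.497e-06) = 0.2344 Ω
R = R₁ + R₂ = 0.2497 Ω
P = I²R = (16.3)² × 0.2497 = 66.3 W

66.3 W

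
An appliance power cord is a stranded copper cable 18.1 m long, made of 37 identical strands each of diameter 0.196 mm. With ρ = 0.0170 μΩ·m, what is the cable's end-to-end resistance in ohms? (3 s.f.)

0.276 Ω

ρ = 0.0170 μΩ·m = 1.70×10^-8 Ω·m
A_strand = π(9.8000e-05 m)² = 3.017e-08 m²
R_strand = ρL/A = (1.70×10^-8)(18.1)/(3.017e-08) = 10.2 Ω
R_total = R_strand/N = 10.2/37 = 0.276 Ω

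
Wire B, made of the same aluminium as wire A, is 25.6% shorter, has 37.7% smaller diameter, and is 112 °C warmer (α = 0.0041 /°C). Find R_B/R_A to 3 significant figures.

2.80

R ∝ ρL/d² with ρ ∝ (1+αΔT), so R_B/R_A = (1 − 25.6/100) × (1 − 37.7/100)⁻² × (1 + 0.0041×112)
= 0.744 × 2.576 × 1.459 = 2.80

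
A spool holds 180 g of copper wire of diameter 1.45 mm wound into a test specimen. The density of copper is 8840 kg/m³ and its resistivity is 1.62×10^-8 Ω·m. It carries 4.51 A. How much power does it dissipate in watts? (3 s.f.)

2.46 W

A = π(d/2)² = π(7.2500e-04 m)² = 1.6513e-06 m²
L = m/(density·A) = 0.18/(8840×1.6513e-06) = 12.33 m
R = ρL/A = (1.62×10^-8)(12.33)/(1.6513e-06) = 0.121 Ω
P = I²R = (4.51)² × 0.121 = 2.46 W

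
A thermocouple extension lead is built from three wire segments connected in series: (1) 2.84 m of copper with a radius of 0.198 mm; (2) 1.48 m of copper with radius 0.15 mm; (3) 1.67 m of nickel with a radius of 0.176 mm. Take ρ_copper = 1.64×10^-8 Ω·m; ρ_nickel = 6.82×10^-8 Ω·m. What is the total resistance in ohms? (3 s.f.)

1.89 Ω

Seg 1: A = πr² = π(1.9800e-04 m)² = 1.232e-07 m²
R_1 = (1.64×10^-8)(2.84)/(1.232e-07) = 0.3782 Ω
Seg 2: A = πr² = π(1.5000e-04 m)² = 7.069e-08 m²
R_2 = (1.64×10^-8)(1.48)/(7.069e-08) = 0.3434 Ω
Seg 3: A = πr² = π(1.7600e-04 m)² = 9.731e-08 m²
R_3 = (6.82×10^-8)(1.67)/(9.731e-08) = 1.17 Ω
R_total = R_1 + R_2 + R_3 = 1.89 Ω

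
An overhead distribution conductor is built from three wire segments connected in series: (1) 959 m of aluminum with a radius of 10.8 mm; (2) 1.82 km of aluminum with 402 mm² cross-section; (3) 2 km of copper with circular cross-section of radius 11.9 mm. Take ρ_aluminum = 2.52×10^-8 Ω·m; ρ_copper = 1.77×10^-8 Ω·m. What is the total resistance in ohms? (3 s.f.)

0.260 Ω

Seg 1: A = πr² = π(1.0800e-02 m)² = 3.664e-04 m²
R_1 = (2.52×10^-8)(959)/(3.664e-04) = 0.06595 Ω
Seg 2: A = 402 mm² = 4.020e-04 m²
R_2 = (2.52×10^-8)(1820)/(4.020e-04) = 0.1141 Ω
Seg 3: A = πr² = π(1.1900e-02 m)² = 4.449e-04 m²
R_3 = (1.77×10^-8)(2000)/(4.449e-04) = 0.07957 Ω
R_total = R_1 + R_2 + R_3 = 0.260 Ω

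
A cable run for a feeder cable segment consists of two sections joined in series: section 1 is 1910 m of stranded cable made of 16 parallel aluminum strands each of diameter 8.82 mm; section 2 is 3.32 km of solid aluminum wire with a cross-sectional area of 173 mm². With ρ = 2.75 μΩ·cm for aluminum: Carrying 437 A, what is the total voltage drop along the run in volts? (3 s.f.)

254 V

ρ = 2.75 μΩ·cm = 2.75×10^-8 Ω·m
Section 1: A_strand = π(4.4100e-03)² = 6.110e-05 m²; R₁ = ρL/(N·A_s) = (2.75×10^-8)(1910)/(16×6.110e-05) = 0.05373 Ω
Section 2: A = 173 mm² = 1.730e-04 m²
R₂ = (2.75×10^-8)(3320)/(1.730e-04) = 0.5277 Ω
R = R₁ + R₂ = 0.5815 Ω
V = IR = 437 × 0.5815 = 254 V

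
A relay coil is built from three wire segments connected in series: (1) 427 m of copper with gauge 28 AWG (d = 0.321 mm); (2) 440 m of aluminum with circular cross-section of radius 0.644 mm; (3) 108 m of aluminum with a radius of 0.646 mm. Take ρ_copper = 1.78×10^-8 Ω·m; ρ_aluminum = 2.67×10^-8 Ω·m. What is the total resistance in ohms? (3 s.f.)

Seg 1: A = π(0.321/2 mm)² = π(1.6050e-04 m)² = 8.093e-08 m²
R_1 = (1.78×10^-8)(427)/(8.093e-08) = 93.92 Ω
Seg 2: A = πr² = π(6.4400e-04 m)² = 1.303e-06 m²
R_2 = (2.67×10^-8)(440)/(1.303e-06) = 9.017 Ω
Seg 3: A = πr² = π(6.4600e-04 m)² = 1.311e-06 m²
R_3 = (2.67×10^-8)(108)/(1.311e-06) = 2.199 Ω
R_total = R_1 + R_2 + R_3 = 105 Ω

105 Ω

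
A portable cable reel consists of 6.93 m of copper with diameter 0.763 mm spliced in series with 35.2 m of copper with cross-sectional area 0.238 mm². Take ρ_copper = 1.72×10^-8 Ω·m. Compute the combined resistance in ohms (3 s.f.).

Segment 1: A = π(d/2)² = π(3.8150e-04 m)² = 4.572e-07 m²
R₁ = ρL/A = (1.72×10^-8)(6.93)/(4.572e-07) = 0.2607 Ω
Segment 2: A = 0.238 mm² = 2.380e-07 m²
R₂ = (1.72×10^-8)(35.2)/(2.380e-07) = 2.544 Ω
R = R₁ + R₂ = 2.80 Ω

2.80 Ω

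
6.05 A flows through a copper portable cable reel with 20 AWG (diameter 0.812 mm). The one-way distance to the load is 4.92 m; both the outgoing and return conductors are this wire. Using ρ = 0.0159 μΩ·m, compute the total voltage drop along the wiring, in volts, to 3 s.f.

1.83 V

ρ = 0.0159 μΩ·m = 1.59×10^-8 Ω·m
A = π(0.812/2 mm)² = π(4.0600e-04 m)² = 5.178e-07 m²
Total conductor length (both ways) L = 2 × 4.92 = 9.84 m
R = ρL/A = (1.59×10^-8)(9.84)/(5.178e-07) = 0.3021 Ω
V = IR = 6.05 × 0.3021 = 1.83 V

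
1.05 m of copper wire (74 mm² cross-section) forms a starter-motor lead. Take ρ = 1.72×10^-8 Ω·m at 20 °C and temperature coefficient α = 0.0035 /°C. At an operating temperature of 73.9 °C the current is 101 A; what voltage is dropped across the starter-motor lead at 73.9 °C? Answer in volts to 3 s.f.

A = 74 mm² = 7.400e-05 m²
R₍20₎ = ρL/A = (1.72×10^-8)(1.05)/(7.400e-05) = 2.441×10^-4 Ω
R₍73.9₎ = R₍20₎(1 + αΔT) = 2.441×10^-4 × (1 + 0.0035×53.9) = 2.901×10^-4 Ω
V = IR = 101 × 2.901×10^-4 = 0.0293 V

0.0293 V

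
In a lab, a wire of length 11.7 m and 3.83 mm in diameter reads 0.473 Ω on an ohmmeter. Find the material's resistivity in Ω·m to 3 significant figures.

4.66×10^-7 Ω·m

A = π(d/2)² = π(1.9150e-03 m)² = 1.152e-05 m²
ρ = RA/L = (0.473)(1.152e-05)/(11.7) = 4.66×10^-7 Ω·m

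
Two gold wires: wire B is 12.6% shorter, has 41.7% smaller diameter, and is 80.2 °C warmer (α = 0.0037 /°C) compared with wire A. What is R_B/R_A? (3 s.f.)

3.33

R ∝ ρL/d² with ρ ∝ (1+αΔT), so R_B/R_A = (1 − 12.6/100) × (1 − 41.7/100)⁻² × (1 + 0.0037×80.2)
= 0.874 × 2.942 × 1.297 = 3.33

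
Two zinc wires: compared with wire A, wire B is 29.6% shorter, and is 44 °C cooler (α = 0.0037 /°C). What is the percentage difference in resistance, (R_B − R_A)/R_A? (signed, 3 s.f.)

-41.1%

R ∝ ρL/d² with ρ ∝ (1+αΔT), so R_B/R_A = (1 − 29.6/100) × (1 − 0.0037×44)
= 0.704 × 0.8372 = 0.5894
(R_B − R_A)/R_A = 0.5894 − 1 = -41.1%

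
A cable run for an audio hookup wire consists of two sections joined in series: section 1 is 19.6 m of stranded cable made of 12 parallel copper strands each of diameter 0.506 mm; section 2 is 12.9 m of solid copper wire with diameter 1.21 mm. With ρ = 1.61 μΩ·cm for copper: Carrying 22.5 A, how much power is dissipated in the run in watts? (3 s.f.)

ρ = 1.61 μΩ·cm = 1.61×10^-8 Ω·m
Section 1: A_strand = π(2.5300e-04)² = 2.011e-07 m²; R₁ = ρL/(N·A_s) = (1.61×10^-8)(19.6)/(12×2.011e-07) = 0.1308 Ω
Section 2: A = π(d/2)² = π(6.0500e-04 m)² = 1.150e-06 m²
R₂ = (1.61×10^-8)(12.9)/(1.150e-06) = 0.1806 Ω
R = R₁ + R₂ = 0.3114 Ω
P = I²R = (22.5)² × 0.3114 = 158 W

158 W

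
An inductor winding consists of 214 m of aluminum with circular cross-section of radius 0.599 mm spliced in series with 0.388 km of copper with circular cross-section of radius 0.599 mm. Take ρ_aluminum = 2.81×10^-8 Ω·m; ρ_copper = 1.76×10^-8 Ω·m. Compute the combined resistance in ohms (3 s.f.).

11.4 Ω

Segment 1: A = πr² = π(5.9900e-04 m)² = 1.127e-06 m²
R₁ = ρL/A = (2.81×10^-8)(214)/(1.127e-06) = 5.335 Ω
R₂ = (1.76×10^-8)(388)/(1.127e-06) = 6.058 Ω
R = R₁ + R₂ = 11.4 Ω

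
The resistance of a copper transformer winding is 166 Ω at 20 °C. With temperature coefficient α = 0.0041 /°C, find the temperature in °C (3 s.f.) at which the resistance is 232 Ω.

R = R₀(1 + α(T − T₀)) ⇒ T = T₀ + (R/R₀ − 1)/α
T = 20 + (232/166 − 1)/0.0041 = 20 + (0.3976)/0.0041 = 117 °C

117 °C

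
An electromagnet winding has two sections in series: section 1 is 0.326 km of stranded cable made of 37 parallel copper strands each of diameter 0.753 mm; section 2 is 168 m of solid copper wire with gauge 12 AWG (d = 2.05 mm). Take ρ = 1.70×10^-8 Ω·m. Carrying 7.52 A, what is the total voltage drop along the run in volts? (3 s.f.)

9.04 V

Section 1: A_strand = π(3.7650e-04)² = 4.453e-07 m²; R₁ = ρL/(N·A_s) = (1.70×10^-8)(326)/(37×4.453e-07) = 0.3363 Ω
Section 2: A = π(2.05/2 mm)² = π(1.0250e-03 m)² = 3.301e-06 m²
R₂ = (1.70×10^-8)(168)/(3.301e-06) = 0.8653 Ω
R = R₁ + R₂ = 1.202 Ω
V = IR = 7.52 × 1.202 = 9.04 V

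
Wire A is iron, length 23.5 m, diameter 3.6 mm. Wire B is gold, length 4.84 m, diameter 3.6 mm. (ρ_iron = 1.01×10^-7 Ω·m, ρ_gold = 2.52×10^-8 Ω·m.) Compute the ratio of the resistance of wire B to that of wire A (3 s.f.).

R ∝ ρL/d², so R_B/R_A = (ρ_B/ρ_A) × (L_B/L_A)
= (2.52×10^-8/1.01×10^-7) × (4.84/23.5) = 0.0514

0.0514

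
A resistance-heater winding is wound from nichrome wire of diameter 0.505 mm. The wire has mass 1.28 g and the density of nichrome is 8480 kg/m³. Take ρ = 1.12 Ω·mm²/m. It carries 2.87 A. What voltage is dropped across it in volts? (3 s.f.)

12.1 V

ρ = 1.12 Ω·mm²/m = 1.12×10^-6 Ω·m
A = π(d/2)² = π(2.5250e-04 m)² = 2.0030e-07 m²
L = m/(density·A) = 0.00128/(8480×2.0030e-07) = 0.7536 m
R = ρL/A = (1.12×10^-6)(0.7536)/(2.0030e-07) = 4.214 Ω
V = IR = 2.87 × 4.214 = 12.1 V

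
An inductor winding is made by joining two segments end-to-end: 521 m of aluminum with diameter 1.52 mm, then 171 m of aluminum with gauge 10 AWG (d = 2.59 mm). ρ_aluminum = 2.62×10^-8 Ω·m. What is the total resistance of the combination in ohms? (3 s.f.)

Segment 1: A = π(d/2)² = π(7.6000e-04 m)² = 1.815e-06 m²
R₁ = ρL/A = (2.62×10^-8)(521)/(1.815e-06) = 7.522 Ω
Segment 2: A = π(2.59/2 mm)² = π(1.2950e-03 m)² = 5.269e-06 m²
R₂ = (2.62×10^-8)(171)/(5.269e-06) = 0.8504 Ω
R = R₁ + R₂ = 8.37 Ω

8.37 Ω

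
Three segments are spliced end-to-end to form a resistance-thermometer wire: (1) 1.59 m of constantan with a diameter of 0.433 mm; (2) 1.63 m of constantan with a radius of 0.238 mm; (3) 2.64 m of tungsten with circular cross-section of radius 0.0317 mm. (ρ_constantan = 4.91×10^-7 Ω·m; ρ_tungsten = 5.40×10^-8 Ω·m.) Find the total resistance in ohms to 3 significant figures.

55.0 Ω

Seg 1: A = π(d/2)² = π(2.1650e-04 m)² = 1.473e-07 m²
R_1 = (4.91×10^-7)(1.59)/(1.473e-07) = 5.302 Ω
Seg 2: A = πr² = π(2.3800e-04 m)² = 1.780e-07 m²
R_2 = (4.91×10^-7)(1.63)/(1.780e-07) = 4.497 Ω
Seg 3: A = πr² = π(3.1700e-05 m)² = 3.157e-09 m²
R_3 = (5.40×10^-8)(2.64)/(3.157e-09) = 45.16 Ω
R_total = R_1 + R_2 + R_3 = 55.0 Ω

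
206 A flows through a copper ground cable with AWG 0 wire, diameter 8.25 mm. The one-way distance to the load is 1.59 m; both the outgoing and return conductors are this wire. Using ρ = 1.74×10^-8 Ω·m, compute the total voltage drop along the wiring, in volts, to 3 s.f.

A = π(8.25/2 mm)² = π(4.1250e-03 m)² = 5.346e-05 m²
Total conductor length (both ways) L = 2 × 1.59 = 3.18 m
R = ρL/A = (1.74×10^-8)(3.18)/(5.346e-05) = 0.001035 Ω
V = IR = 206 × 0.001035 = 0.213 V

0.213 V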